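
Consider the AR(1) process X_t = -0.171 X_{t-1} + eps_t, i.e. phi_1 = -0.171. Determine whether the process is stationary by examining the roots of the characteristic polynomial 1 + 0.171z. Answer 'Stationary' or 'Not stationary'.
\text{Stationary}

The AR(p) characteristic polynomial is P(z) = 1 + 0.171z.
Stationarity requires all roots to lie outside the unit circle, i.e. |z| > 1 for every root.
This is linear in z: 1 + (0.171) z = 0  =>  z = -1/(0.171) = -5.847953,  |z| = 5.847953.
Moduli of all roots: 5.8480.
All moduli strictly greater than 1? Yes.
Verdict: Stationary.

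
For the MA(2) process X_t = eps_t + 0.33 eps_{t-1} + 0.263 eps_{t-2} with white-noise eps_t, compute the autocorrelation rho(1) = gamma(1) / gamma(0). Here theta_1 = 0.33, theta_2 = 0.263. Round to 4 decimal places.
\rho(1) = 0.3538

For an MA(q) process with theta_0 = 1, the autocovariance is
  gamma(k) = sigma^2 * sum_{i=0..q-k} theta_i * theta_{i+k},
and rho(k) = gamma(k) / gamma(0). Sigma^2 cancels.
  numerator   = (1)*(0.33) + (0.33)*(0.263) = 0.41679.
  denominator = (1)^2 + (0.33)^2 + (0.263)^2 = 1.178069.
  rho(1) = 0.41679 / 1.178069 = 0.3538.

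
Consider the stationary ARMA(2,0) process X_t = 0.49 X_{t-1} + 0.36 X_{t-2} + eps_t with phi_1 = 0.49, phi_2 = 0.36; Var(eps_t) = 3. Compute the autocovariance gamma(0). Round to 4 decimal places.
\gamma(0) = 8.3290

Multiply the model equation by X_{t-k} and take expectations. With theta_0 = psi_0 = 1 and psi_j the MA(infinity) weights, this gives
  gamma(k) - sum_i phi_i gamma(k-i) = c_k,
  c_k = sigma^2 * sum_{j=k..q} theta_j psi_{j-k}   (c_k = 0 for k > q),
using gamma(-m) = gamma(m).
Pure AR (q = 0): c_0 = sigma^2 = 3, c_k = 0 for k >= 1.
Equations for k = 0, 1, 2 (AR order 2, c_2 = 0):
  (E0) gamma(0) = phi_1 gamma(1) + phi_2 gamma(2) + c_0
  (E1) gamma(1) = phi_1 gamma(0) + phi_2 gamma(1) + c_1
  (E2) gamma(2) = phi_1 gamma(1) + phi_2 gamma(0)
From (E1): gamma(1) = A gamma(0) + B with
  A = phi_1 / (1 - phi_2) = 0.49 / 0.64 = 0.765625,   B = c_1 / (1 - phi_2) = 0 / 0.64 = 0.
Insert (E2) into (E0): gamma(0) (1 - phi_2^2) = phi_1 (1 + phi_2) gamma(1) + c_0.
  phi_1 (1 + phi_2) = (0.49)(1.36) = 0.6664,   1 - phi_2^2 = 0.8704.
Replace gamma(1) by A gamma(0) + B and collect gamma(0):
  gamma(0) [0.8704 - (0.6664)(0.765625)] = c_0 = 3
  gamma(0) * 0.360188 = 3
  gamma(0) = 3 / 0.360188 = 8.328995.
Therefore gamma(0) = 8.3290 (to 4 decimal places).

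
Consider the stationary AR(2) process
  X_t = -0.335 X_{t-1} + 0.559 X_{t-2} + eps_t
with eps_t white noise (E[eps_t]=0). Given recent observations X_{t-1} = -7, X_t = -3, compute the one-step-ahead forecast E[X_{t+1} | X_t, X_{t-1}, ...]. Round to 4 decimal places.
E[X_{t+1} \mid \mathcal F_t] = -2.9080

For an AR(p) model X_t = c + sum_i phi_i X_{t-i} + eps_t, the
one-step-ahead conditional mean is
  E[X_{t+1} | X_t, ...] = c + sum_i phi_i X_{t+1-i}.
Substitute known values:
  E[X_{t+1} | ...] = (-0.335) * (-3) + (0.559) * (-7)
                   = -2.9080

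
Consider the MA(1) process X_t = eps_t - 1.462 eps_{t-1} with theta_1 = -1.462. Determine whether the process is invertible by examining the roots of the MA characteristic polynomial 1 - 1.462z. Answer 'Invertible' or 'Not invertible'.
\text{Not invertible}

The MA(q) characteristic polynomial is P(z) = 1 - 1.462z.
Invertibility requires all roots to lie outside the unit circle, i.e. |z| > 1 for every root.
This is linear in z: 1 + (-1.462) z = 0  =>  z = -1/(-1.462) = 0.683995,  |z| = 0.683995.
Moduli of all roots: 0.6840.
All moduli strictly greater than 1? No.
Verdict: Not invertible.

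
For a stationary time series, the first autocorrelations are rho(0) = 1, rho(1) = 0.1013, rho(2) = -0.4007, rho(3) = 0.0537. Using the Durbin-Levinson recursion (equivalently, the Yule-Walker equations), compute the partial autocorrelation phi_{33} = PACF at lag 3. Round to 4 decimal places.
\phi_{33} = 0.1870

The PACF at lag k is phi_{kk}, the last component of the solution
to the Yule-Walker system G_k phi = r_k where
  (G_k)_{ij} = rho(|i - j|), (r_k)_i = rho(i), i,j = 1..k.
Equivalently, Durbin-Levinson gives phi_{kk} iteratively:
  phi_{11} = rho(1)
  phi_{kk} = [rho(k) - sum_{j=1..k-1} phi_{k-1,j} rho(k-j)]
            / [1 - sum_{j=1..k-1} phi_{k-1,j} rho(j)],
  phi_{k,j} = phi_{k-1,j} - phi_{kk} phi_{k-1,k-j},  j = 1..k-1.
Step k = 1:
  phi_11 = rho(1) = 0.1013.
Step k = 2:
  phi_22 = [rho(2) - phi_11 rho(1)] / [1 - phi_11 rho(1)] = [-0.4007 - (0.1013)(0.1013)] / [1 - (0.1013)(0.1013)]
         = -0.41096169 / 0.98973831 = -0.415223.
  Update: phi_21 = phi_11 - phi_22 phi_11 = 0.1013 - (-0.415223)(0.1013) = 0.143362.
Step k = 3:
  phi_33 = [rho(3) - phi_21 rho(2) - phi_22 rho(1)] / [1 - phi_21 rho(1) - phi_22 rho(2)]
    numerator   = 0.0537 - (0.143362)(-0.4007) - (-0.415223)(0.1013) = 0.15320722
    denominator = 1 - (0.143362)(0.1013) - (-0.415223)(-0.4007) = 0.81909774
  phi_33 = 0.15320722 / 0.81909774 = 0.187.
Therefore phi_{33} = 0.1870.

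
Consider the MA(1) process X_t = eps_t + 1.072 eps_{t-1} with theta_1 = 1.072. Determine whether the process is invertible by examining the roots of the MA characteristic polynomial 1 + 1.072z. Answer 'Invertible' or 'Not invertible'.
\text{Not invertible}

The MA(q) characteristic polynomial is P(z) = 1 + 1.072z.
Invertibility requires all roots to lie outside the unit circle, i.e. |z| > 1 for every root.
This is linear in z: 1 + (1.072) z = 0  =>  z = -1/(1.072) = -0.932836,  |z| = 0.932836.
Moduli of all roots: 0.9328.
All moduli strictly greater than 1? No.
Verdict: Not invertible.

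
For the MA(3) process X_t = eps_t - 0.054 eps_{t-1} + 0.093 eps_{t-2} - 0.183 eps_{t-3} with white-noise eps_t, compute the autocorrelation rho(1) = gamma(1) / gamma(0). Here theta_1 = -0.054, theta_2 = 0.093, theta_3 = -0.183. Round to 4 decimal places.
\rho(1) = -0.0728

For an MA(q) process with theta_0 = 1, the autocovariance is
  gamma(k) = sigma^2 * sum_{i=0..q-k} theta_i * theta_{i+k},
and rho(k) = gamma(k) / gamma(0). Sigma^2 cancels.
  numerator   = (1)*(-0.054) + (-0.054)*(0.093) + (0.093)*(-0.183) = -0.076041.
  denominator = (1)^2 + (-0.054)^2 + (0.093)^2 + (-0.183)^2 = 1.045054.
  rho(1) = -0.076041 / 1.045054 = -0.0728.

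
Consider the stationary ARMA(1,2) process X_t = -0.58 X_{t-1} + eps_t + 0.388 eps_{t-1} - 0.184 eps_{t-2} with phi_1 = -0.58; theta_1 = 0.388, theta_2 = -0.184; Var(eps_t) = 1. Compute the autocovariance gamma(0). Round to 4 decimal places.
\gamma(0) = 1.0448

Multiply the model equation by X_{t-k} and take expectations. With theta_0 = psi_0 = 1 and psi_j the MA(infinity) weights, this gives
  gamma(k) - sum_i phi_i gamma(k-i) = c_k,
  c_k = sigma^2 * sum_{j=k..q} theta_j psi_{j-k}   (c_k = 0 for k > q),
using gamma(-m) = gamma(m).
psi-weights needed (psi_j = theta_j + sum_i phi_i psi_{j-i}):
  psi_1 = theta_1 + phi_1 = 0.388 + (-0.58) = -0.192
  psi_2 = theta_2 + phi_1 psi_1 = -0.184 + (-0.58)(-0.192) = -0.07264
Right-hand sides:
  c_0 = sigma^2 (1 + theta_1 psi_1 + theta_2 psi_2) = 1 * (1 + (0.388)(-0.192) + (-0.184)(-0.07264)) = 1 * 0.93887 = 0.93887
  c_1 = sigma^2 (theta_1 + theta_2 psi_1) = 1 * (0.388 + (-0.184)(-0.192)) = 0.423328
  c_2 = sigma^2 theta_2 = 1 * (-0.184) = -0.184
Equations for k = 0 and k = 1 (AR order 1):
  gamma(0) = phi_1 gamma(1) + c_0
  gamma(1) = phi_1 gamma(0) + c_1
Substituting the second into the first: gamma(0) (1 - phi_1^2) = c_0 + phi_1 c_1, so
  gamma(0) = (c_0 + phi_1 c_1) / (1 - phi_1^2) = (0.93887 + (-0.58)(0.423328)) / (1 - (-0.58)^2) = 0.69334 / 0.6636 = 1.044815.
Therefore gamma(0) = 1.0448 (to 4 decimal places).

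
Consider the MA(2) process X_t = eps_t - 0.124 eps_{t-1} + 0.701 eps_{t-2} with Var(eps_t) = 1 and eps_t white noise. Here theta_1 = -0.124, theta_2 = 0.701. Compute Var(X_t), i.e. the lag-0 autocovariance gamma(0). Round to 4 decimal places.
\gamma(0) = 1.5068

For an MA(q) process X_t = eps_t + sum_i theta_i eps_{t-i} with
Var(eps_t) = sigma^2, the variance is
  gamma(0) = sigma^2 * (1 + sum_i theta_i^2).
  sum_i theta_i^2 = (-0.124)^2 + (0.701)^2 = 0.015376 + 0.491401 = 0.506777.
  gamma(0) = 1 * (1 + 0.506777) = 1 * 1.506777 = 1.506777, which rounds to 1.5068.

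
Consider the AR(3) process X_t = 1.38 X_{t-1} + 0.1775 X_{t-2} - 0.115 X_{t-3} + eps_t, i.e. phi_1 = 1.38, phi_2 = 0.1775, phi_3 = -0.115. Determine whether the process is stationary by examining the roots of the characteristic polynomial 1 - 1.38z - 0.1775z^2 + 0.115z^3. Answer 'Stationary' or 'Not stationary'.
\text{Not stationary}

The AR(p) characteristic polynomial is P(z) = 1 - 1.38z - 0.1775z^2 + 0.115z^3.
Stationarity requires all roots to lie outside the unit circle, i.e. |z| > 1 for every root.
Degree 3: look for a simple real root z0 first, then factor out (1 - z/z0) and solve the remaining quadratic.
Testing z0 = 4: P(4) = 1 + (-1.38)(4) + (-0.1775)(4)^2 + (0.115)(4)^3
  = 1 + (-5.52) + (-2.84) + (7.36) = 0.  So z_0 = 4 is a root, |z_0| = 4.
Divide out the factor (1 - 0.25 z) = (1 - z/z0) (since 1/z0 = 0.25):
  P(z) = (1 - 0.25 z)(1 + (-1.13) z + (-0.46) z^2)
  [check: z-coef -1.13 - (0.25) = -1.38; z^2-coef -0.46 - (0.25)(-1.13) = -0.1775; z^3-coef -(0.25)(-0.46) = 0.115.]
Remaining roots from the quadratic factor 1 + (-1.13) z + (-0.46) z^2:
  Set 1 + (-1.13) z + (-0.46) z^2 = 0, i.e. a z^2 + b z + c = 0 with a = -0.46, b = -1.13, c = 1.
  Discriminant D = b^2 - 4ac = (-1.13)^2 - 4*(-0.46)*1 = 1.2769 - (-1.84) = 3.1169.
  D >= 0, so the roots are real: z = (-b +/- sqrt(D)) / (2a) = (1.13 +/- 1.765474) / (-0.92).
    z_1 = (1.13 + 1.765474) / (-0.92) = -3.1473,   |z_1| = 3.1473.
    z_2 = (1.13 - 1.765474) / (-0.92) = 0.6907,   |z_2| = 0.6907.
Moduli of all roots: 4.0000, 3.1473, 0.6907.
All moduli strictly greater than 1? No.
Verdict: Not stationary.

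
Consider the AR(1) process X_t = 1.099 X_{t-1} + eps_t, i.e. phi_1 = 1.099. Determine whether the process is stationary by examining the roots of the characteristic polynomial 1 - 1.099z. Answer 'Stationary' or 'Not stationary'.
\text{Not stationary}

The AR(p) characteristic polynomial is P(z) = 1 - 1.099z.
Stationarity requires all roots to lie outside the unit circle, i.e. |z| > 1 for every root.
This is linear in z: 1 + (-1.099) z = 0  =>  z = -1/(-1.099) = 0.909918,  |z| = 0.909918.
Moduli of all roots: 0.9099.
All moduli strictly greater than 1? No.
Verdict: Not stationary.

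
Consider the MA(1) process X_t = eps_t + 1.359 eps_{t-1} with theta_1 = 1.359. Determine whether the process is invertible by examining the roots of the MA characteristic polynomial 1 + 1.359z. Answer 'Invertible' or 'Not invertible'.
\text{Not invertible}

The MA(q) characteristic polynomial is P(z) = 1 + 1.359z.
Invertibility requires all roots to lie outside the unit circle, i.e. |z| > 1 for every root.
This is linear in z: 1 + (1.359) z = 0  =>  z = -1/(1.359) = -0.735835,  |z| = 0.735835.
Moduli of all roots: 0.7358.
All moduli strictly greater than 1? No.
Verdict: Not invertible.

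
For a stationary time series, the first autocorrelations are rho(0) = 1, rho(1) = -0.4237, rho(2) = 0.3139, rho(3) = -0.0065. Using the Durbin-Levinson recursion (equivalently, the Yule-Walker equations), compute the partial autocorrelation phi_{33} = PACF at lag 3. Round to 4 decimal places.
\phi_{33} = 0.2181

The PACF at lag k is phi_{kk}, the last component of the solution
to the Yule-Walker system G_k phi = r_k where
  (G_k)_{ij} = rho(|i - j|), (r_k)_i = rho(i), i,j = 1..k.
Equivalently, Durbin-Levinson gives phi_{kk} iteratively:
  phi_{11} = rho(1)
  phi_{kk} = [rho(k) - sum_{j=1..k-1} phi_{k-1,j} rho(k-j)]
            / [1 - sum_{j=1..k-1} phi_{k-1,j} rho(j)],
  phi_{k,j} = phi_{k-1,j} - phi_{kk} phi_{k-1,k-j},  j = 1..k-1.
Step k = 1:
  phi_11 = rho(1) = -0.4237.
Step k = 2:
  phi_22 = [rho(2) - phi_11 rho(1)] / [1 - phi_11 rho(1)] = [0.3139 - (-0.4237)(-0.4237)] / [1 - (-0.4237)(-0.4237)]
         = 0.13437831 / 0.82047831 = 0.16378.
  Update: phi_21 = phi_11 - phi_22 phi_11 = -0.4237 - (0.16378)(-0.4237) = -0.354306.
Step k = 3:
  phi_33 = [rho(3) - phi_21 rho(2) - phi_22 rho(1)] / [1 - phi_21 rho(1) - phi_22 rho(2)]
    numerator   = -0.0065 - (-0.354306)(0.3139) - (0.16378)(-0.4237) = 0.1741105
    denominator = 1 - (-0.354306)(-0.4237) - (0.16378)(0.3139) = 0.79846977
  phi_33 = 0.1741105 / 0.79846977 = 0.2181.
Therefore phi_{33} = 0.2181.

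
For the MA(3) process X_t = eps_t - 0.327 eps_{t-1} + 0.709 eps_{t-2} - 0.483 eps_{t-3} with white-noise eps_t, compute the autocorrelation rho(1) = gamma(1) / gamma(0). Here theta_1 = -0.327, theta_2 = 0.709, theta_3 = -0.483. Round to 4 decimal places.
\rho(1) = -0.4891

For an MA(q) process with theta_0 = 1, the autocovariance is
  gamma(k) = sigma^2 * sum_{i=0..q-k} theta_i * theta_{i+k},
and rho(k) = gamma(k) / gamma(0). Sigma^2 cancels.
  numerator   = (1)*(-0.327) + (-0.327)*(0.709) + (0.709)*(-0.483) = -0.90129.
  denominator = (1)^2 + (-0.327)^2 + (0.709)^2 + (-0.483)^2 = 1.842899.
  rho(1) = -0.90129 / 1.842899 = -0.4891.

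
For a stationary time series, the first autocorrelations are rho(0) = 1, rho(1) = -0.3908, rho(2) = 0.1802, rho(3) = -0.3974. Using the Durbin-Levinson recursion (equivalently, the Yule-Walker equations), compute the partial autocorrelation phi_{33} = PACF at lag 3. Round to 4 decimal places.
\phi_{33} = -0.3740

The PACF at lag k is phi_{kk}, the last component of the solution
to the Yule-Walker system G_k phi = r_k where
  (G_k)_{ij} = rho(|i - j|), (r_k)_i = rho(i), i,j = 1..k.
Equivalently, Durbin-Levinson gives phi_{kk} iteratively:
  phi_{11} = rho(1)
  phi_{kk} = [rho(k) - sum_{j=1..k-1} phi_{k-1,j} rho(k-j)]
            / [1 - sum_{j=1..k-1} phi_{k-1,j} rho(j)],
  phi_{k,j} = phi_{k-1,j} - phi_{kk} phi_{k-1,k-j},  j = 1..k-1.
Step k = 1:
  phi_11 = rho(1) = -0.3908.
Step k = 2:
  phi_22 = [rho(2) - phi_11 rho(1)] / [1 - phi_11 rho(1)] = [0.1802 - (-0.3908)(-0.3908)] / [1 - (-0.3908)(-0.3908)]
         = 0.02747536 / 0.84727536 = 0.032428.
  Update: phi_21 = phi_11 - phi_22 phi_11 = -0.3908 - (0.032428)(-0.3908) = -0.378127.
Step k = 3:
  phi_33 = [rho(3) - phi_21 rho(2) - phi_22 rho(1)] / [1 - phi_21 rho(1) - phi_22 rho(2)]
    numerator   = -0.3974 - (-0.378127)(0.1802) - (0.032428)(-0.3908) = -0.31658866
    denominator = 1 - (-0.378127)(-0.3908) - (0.032428)(0.1802) = 0.84638439
  phi_33 = -0.31658866 / 0.84638439 = -0.374.
Therefore phi_{33} = -0.3740.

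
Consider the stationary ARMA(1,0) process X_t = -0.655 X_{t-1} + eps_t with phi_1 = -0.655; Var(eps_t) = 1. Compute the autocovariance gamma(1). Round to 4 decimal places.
\gamma(1) = -1.1472

Multiply the model equation by X_{t-k} and take expectations. With theta_0 = psi_0 = 1 and psi_j the MA(infinity) weights, this gives
  gamma(k) - sum_i phi_i gamma(k-i) = c_k,
  c_k = sigma^2 * sum_{j=k..q} theta_j psi_{j-k}   (c_k = 0 for k > q),
using gamma(-m) = gamma(m).
Pure AR (q = 0): c_0 = sigma^2 = 1, c_k = 0 for k >= 1.
Equations for k = 0 and k = 1 (AR order 1):
  gamma(0) = phi_1 gamma(1) + c_0
  gamma(1) = phi_1 gamma(0) + c_1
Substituting the second into the first: gamma(0) (1 - phi_1^2) = c_0 + phi_1 c_1, so
  gamma(0) = c_0 / (1 - phi_1^2) = 1 / (1 - (-0.655)^2) = 1 / 0.570975 = 1.75139.
  gamma(1) = phi_1 gamma(0) = (-0.655)(1.75139) = -1.147161.
Therefore gamma(1) = -1.1472 (to 4 decimal places).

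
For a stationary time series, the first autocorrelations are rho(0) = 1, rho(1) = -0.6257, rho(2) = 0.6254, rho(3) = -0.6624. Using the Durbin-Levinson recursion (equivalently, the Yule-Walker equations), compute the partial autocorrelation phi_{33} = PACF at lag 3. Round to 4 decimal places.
\phi_{33} = -0.3490

The PACF at lag k is phi_{kk}, the last component of the solution
to the Yule-Walker system G_k phi = r_k where
  (G_k)_{ij} = rho(|i - j|), (r_k)_i = rho(i), i,j = 1..k.
Equivalently, Durbin-Levinson gives phi_{kk} iteratively:
  phi_{11} = rho(1)
  phi_{kk} = [rho(k) - sum_{j=1..k-1} phi_{k-1,j} rho(k-j)]
            / [1 - sum_{j=1..k-1} phi_{k-1,j} rho(j)],
  phi_{k,j} = phi_{k-1,j} - phi_{kk} phi_{k-1,k-j},  j = 1..k-1.
Step k = 1:
  phi_11 = rho(1) = -0.6257.
Step k = 2:
  phi_22 = [rho(2) - phi_11 rho(1)] / [1 - phi_11 rho(1)] = [0.6254 - (-0.6257)(-0.6257)] / [1 - (-0.6257)(-0.6257)]
         = 0.23389951 / 0.60849951 = 0.384387.
  Update: phi_21 = phi_11 - phi_22 phi_11 = -0.6257 - (0.384387)(-0.6257) = -0.385189.
Step k = 3:
  phi_33 = [rho(3) - phi_21 rho(2) - phi_22 rho(1)] / [1 - phi_21 rho(1) - phi_22 rho(2)]
    numerator   = -0.6624 - (-0.385189)(0.6254) - (0.384387)(-0.6257) = -0.18099174
    denominator = 1 - (-0.385189)(-0.6257) - (0.384387)(0.6254) = 0.5185915
  phi_33 = -0.18099174 / 0.5185915 = -0.349.
Therefore phi_{33} = -0.3490.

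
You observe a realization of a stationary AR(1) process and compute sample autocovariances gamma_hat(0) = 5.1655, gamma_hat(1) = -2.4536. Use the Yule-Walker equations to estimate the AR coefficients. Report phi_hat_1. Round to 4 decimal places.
\hat\phi_{1} = -0.4750

The Yule-Walker equations for an AR(p) process read, in matrix form,
  Gamma_p phi = r_p,   with   (Gamma_p)_{ij} = gamma(|i - j|),
                       (r_p)_i = gamma(i),   i,j = 1..p.
Substitute the sample gammas (Toeplitz matrix and right-hand side of size 1):
  Gamma_p = [[5.1655]]
  r_p     = [-2.4536]
With p = 1 this is the single equation gamma(0) phi_1 = gamma(1):
  phi_hat_1 = gamma(1) / gamma(0) = -2.4536 / 5.1655 = -0.4750.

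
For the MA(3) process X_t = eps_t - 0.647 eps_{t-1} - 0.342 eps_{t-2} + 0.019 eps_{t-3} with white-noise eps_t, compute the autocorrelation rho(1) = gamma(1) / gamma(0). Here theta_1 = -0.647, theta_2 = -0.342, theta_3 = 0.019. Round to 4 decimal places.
\rho(1) = -0.2814

For an MA(q) process with theta_0 = 1, the autocovariance is
  gamma(k) = sigma^2 * sum_{i=0..q-k} theta_i * theta_{i+k},
and rho(k) = gamma(k) / gamma(0). Sigma^2 cancels.
  numerator   = (1)*(-0.647) + (-0.647)*(-0.342) + (-0.342)*(0.019) = -0.432224.
  denominator = (1)^2 + (-0.647)^2 + (-0.342)^2 + (0.019)^2 = 1.535934.
  rho(1) = -0.432224 / 1.535934 = -0.2814.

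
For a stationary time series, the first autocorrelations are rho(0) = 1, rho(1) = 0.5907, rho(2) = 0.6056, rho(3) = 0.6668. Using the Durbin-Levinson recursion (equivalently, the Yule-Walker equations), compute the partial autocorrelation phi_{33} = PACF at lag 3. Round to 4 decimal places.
\phi_{33} = 0.3950

The PACF at lag k is phi_{kk}, the last component of the solution
to the Yule-Walker system G_k phi = r_k where
  (G_k)_{ij} = rho(|i - j|), (r_k)_i = rho(i), i,j = 1..k.
Equivalently, Durbin-Levinson gives phi_{kk} iteratively:
  phi_{11} = rho(1)
  phi_{kk} = [rho(k) - sum_{j=1..k-1} phi_{k-1,j} rho(k-j)]
            / [1 - sum_{j=1..k-1} phi_{k-1,j} rho(j)],
  phi_{k,j} = phi_{k-1,j} - phi_{kk} phi_{k-1,k-j},  j = 1..k-1.
Step k = 1:
  phi_11 = rho(1) = 0.5907.
Step k = 2:
  phi_22 = [rho(2) - phi_11 rho(1)] / [1 - phi_11 rho(1)] = [0.6056 - (0.5907)(0.5907)] / [1 - (0.5907)(0.5907)]
         = 0.25667351 / 0.65107351 = 0.394231.
  Update: phi_21 = phi_11 - phi_22 phi_11 = 0.5907 - (0.394231)(0.5907) = 0.357828.
Step k = 3:
  phi_33 = [rho(3) - phi_21 rho(2) - phi_22 rho(1)] / [1 - phi_21 rho(1) - phi_22 rho(2)]
    numerator   = 0.6668 - (0.357828)(0.6056) - (0.394231)(0.5907) = 0.21722721
    denominator = 1 - (0.357828)(0.5907) - (0.394231)(0.6056) = 0.5498848
  phi_33 = 0.21722721 / 0.5498848 = 0.395.
Therefore phi_{33} = 0.3950.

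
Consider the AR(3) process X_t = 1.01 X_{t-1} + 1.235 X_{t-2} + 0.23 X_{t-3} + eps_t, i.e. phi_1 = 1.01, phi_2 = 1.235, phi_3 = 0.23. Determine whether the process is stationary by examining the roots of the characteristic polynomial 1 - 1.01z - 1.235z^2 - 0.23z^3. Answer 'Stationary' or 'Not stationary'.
\text{Not stationary}

The AR(p) characteristic polynomial is P(z) = 1 - 1.01z - 1.235z^2 - 0.23z^3.
Stationarity requires all roots to lie outside the unit circle, i.e. |z| > 1 for every root.
Degree 3: look for a simple real root z0 first, then factor out (1 - z/z0) and solve the remaining quadratic.
Testing z0 = -4: P(-4) = 1 + (-1.01)(-4) + (-1.235)(-4)^2 + (-0.23)(-4)^3
  = 1 + (4.04) + (-19.76) + (14.72) = 0.  So z_0 = -4 is a root, |z_0| = 4.
Divide out the factor (1 + 0.25 z) = (1 - z/z0) (since 1/z0 = -0.25):
  P(z) = (1 + 0.25 z)(1 + (-1.26) z + (-0.92) z^2)
  [check: z-coef -1.26 - (-0.25) = -1.01; z^2-coef -0.92 - (-0.25)(-1.26) = -1.235; z^3-coef -(-0.25)(-0.92) = -0.23.]
Remaining roots from the quadratic factor 1 + (-1.26) z + (-0.92) z^2:
  Set 1 + (-1.26) z + (-0.92) z^2 = 0, i.e. a z^2 + b z + c = 0 with a = -0.92, b = -1.26, c = 1.
  Discriminant D = b^2 - 4ac = (-1.26)^2 - 4*(-0.92)*1 = 1.5876 - (-3.68) = 5.2676.
  D >= 0, so the roots are real: z = (-b +/- sqrt(D)) / (2a) = (1.26 +/- 2.295125) / (-1.84).
    z_1 = (1.26 + 2.295125) / (-1.84) = -1.9321,   |z_1| = 1.9321.
    z_2 = (1.26 - 2.295125) / (-1.84) = 0.5626,   |z_2| = 0.5626.
Moduli of all roots: 4.0000, 1.9321, 0.5626.
All moduli strictly greater than 1? No.
Verdict: Not stationary.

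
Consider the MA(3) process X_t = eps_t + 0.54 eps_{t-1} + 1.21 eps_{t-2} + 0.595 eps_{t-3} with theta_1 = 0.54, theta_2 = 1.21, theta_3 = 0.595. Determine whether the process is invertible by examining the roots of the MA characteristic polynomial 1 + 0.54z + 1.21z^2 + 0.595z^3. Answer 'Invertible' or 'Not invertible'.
\text{Not invertible}

The MA(q) characteristic polynomial is P(z) = 1 + 0.54z + 1.21z^2 + 0.595z^3.
Invertibility requires all roots to lie outside the unit circle, i.e. |z| > 1 for every root.
Degree 3: look for a simple real root z0 first, then factor out (1 - z/z0) and solve the remaining quadratic.
Testing z0 = -2: P(-2) = 1 + (0.54)(-2) + (1.21)(-2)^2 + (0.595)(-2)^3
  = 1 + (-1.08) + (4.84) + (-4.76) = 0.  So z_0 = -2 is a root, |z_0| = 2.
Divide out the factor (1 + 0.5 z) = (1 - z/z0) (since 1/z0 = -0.5):
  P(z) = (1 + 0.5 z)(1 + (0.04) z + (1.19) z^2)
  [check: z-coef 0.04 - (-0.5) = 0.54; z^2-coef 1.19 - (-0.5)(0.04) = 1.21; z^3-coef -(-0.5)(1.19) = 0.595.]
Remaining roots from the quadratic factor 1 + (0.04) z + (1.19) z^2:
  Set 1 + (0.04) z + (1.19) z^2 = 0, i.e. a z^2 + b z + c = 0 with a = 1.19, b = 0.04, c = 1.
  Discriminant D = b^2 - 4ac = (0.04)^2 - 4*(1.19)*1 = 0.0016 - (4.76) = -4.7584.
  D < 0, so the roots are the complex-conjugate pair z = (-b +/- i sqrt(-D)) / (2a) = -0.0168 +/- 0.9165i.
  For a conjugate pair |z|^2 = z * conj(z) = (product of roots) = c/a = 1/(1.19) = 0.840336, so |z| = sqrt(0.840336) = 0.9167 for both roots.
Moduli of all roots: 2.0000, 0.9167, 0.9167.
All moduli strictly greater than 1? No.
Verdict: Not invertible.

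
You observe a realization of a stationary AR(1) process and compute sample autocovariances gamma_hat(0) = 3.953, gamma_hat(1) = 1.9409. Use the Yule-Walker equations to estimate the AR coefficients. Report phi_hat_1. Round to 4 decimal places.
\hat\phi_{1} = 0.4910

The Yule-Walker equations for an AR(p) process read, in matrix form,
  Gamma_p phi = r_p,   with   (Gamma_p)_{ij} = gamma(|i - j|),
                       (r_p)_i = gamma(i),   i,j = 1..p.
Substitute the sample gammas (Toeplitz matrix and right-hand side of size 1):
  Gamma_p = [[3.953]]
  r_p     = [1.9409]
With p = 1 this is the single equation gamma(0) phi_1 = gamma(1):
  phi_hat_1 = gamma(1) / gamma(0) = 1.9409 / 3.953 = 0.4910.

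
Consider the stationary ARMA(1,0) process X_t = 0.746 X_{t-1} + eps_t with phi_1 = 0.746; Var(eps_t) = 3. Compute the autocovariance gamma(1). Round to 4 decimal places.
\gamma(1) = 5.0464

Multiply the model equation by X_{t-k} and take expectations. With theta_0 = psi_0 = 1 and psi_j the MA(infinity) weights, this gives
  gamma(k) - sum_i phi_i gamma(k-i) = c_k,
  c_k = sigma^2 * sum_{j=k..q} theta_j psi_{j-k}   (c_k = 0 for k > q),
using gamma(-m) = gamma(m).
Pure AR (q = 0): c_0 = sigma^2 = 3, c_k = 0 for k >= 1.
Equations for k = 0 and k = 1 (AR order 1):
  gamma(0) = phi_1 gamma(1) + c_0
  gamma(1) = phi_1 gamma(0) + c_1
Substituting the second into the first: gamma(0) (1 - phi_1^2) = c_0 + phi_1 c_1, so
  gamma(0) = c_0 / (1 - phi_1^2) = 3 / (1 - (0.746)^2) = 3 / 0.443484 = 6.764618.
  gamma(1) = phi_1 gamma(0) = (0.746)(6.764618) = 5.046405.
Therefore gamma(1) = 5.0464 (to 4 decimal places).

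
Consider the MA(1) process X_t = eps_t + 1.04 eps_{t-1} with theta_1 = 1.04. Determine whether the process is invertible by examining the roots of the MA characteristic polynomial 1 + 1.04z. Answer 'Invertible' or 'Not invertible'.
\text{Not invertible}

The MA(q) characteristic polynomial is P(z) = 1 + 1.04z.
Invertibility requires all roots to lie outside the unit circle, i.e. |z| > 1 for every root.
This is linear in z: 1 + (1.04) z = 0  =>  z = -1/(1.04) = -0.961538,  |z| = 0.961538.
Moduli of all roots: 0.9615.
All moduli strictly greater than 1? No.
Verdict: Not invertible.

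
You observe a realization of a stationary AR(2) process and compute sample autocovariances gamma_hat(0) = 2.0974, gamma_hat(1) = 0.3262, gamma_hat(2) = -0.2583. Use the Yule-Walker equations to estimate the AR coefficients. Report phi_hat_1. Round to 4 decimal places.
\hat\phi_{1} = 0.1790

The Yule-Walker equations for an AR(p) process read, in matrix form,
  Gamma_p phi = r_p,   with   (Gamma_p)_{ij} = gamma(|i - j|),
                       (r_p)_i = gamma(i),   i,j = 1..p.
Substitute the sample gammas (Toeplitz matrix and right-hand side of size 2):
  Gamma_p = [[2.0974, 0.3262], [0.3262, 2.0974]]
  r_p     = [0.3262, -0.2583]
Written out:
  2.0974 phi_1 + 0.3262 phi_2 = 0.3262
  0.3262 phi_1 + 2.0974 phi_2 = -0.2583
Solve by Cramer's rule:
  det = gamma(0)^2 - gamma(1)^2 = (2.0974)^2 - (0.3262)^2 = 4.39908676 - 0.10640644 = 4.29268032
  phi_hat_1 = [gamma(1) gamma(0) - gamma(1) gamma(2)] / det = [(0.3262)(2.0974) - (0.3262)(-0.2583)] / 4.29268032 = 0.76842934 / 4.29268032 = 0.179
  phi_hat_2 = [gamma(0) gamma(2) - gamma(1)^2] / det = [(2.0974)(-0.2583) - (0.3262)^2] / 4.29268032 = -0.64816486 / 4.29268032 = -0.151
So phi_hat = [0.1790, -0.1510].
Therefore phi_hat_1 = 0.1790.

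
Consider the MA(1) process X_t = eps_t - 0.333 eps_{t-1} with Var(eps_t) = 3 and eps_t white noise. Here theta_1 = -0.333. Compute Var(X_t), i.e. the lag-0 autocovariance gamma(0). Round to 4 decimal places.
\gamma(0) = 3.3327

For an MA(q) process X_t = eps_t + sum_i theta_i eps_{t-i} with
Var(eps_t) = sigma^2, the variance is
  gamma(0) = sigma^2 * (1 + sum_i theta_i^2).
  sum_i theta_i^2 = (-0.333)^2 = 0.110889.
  gamma(0) = 3 * (1 + 0.110889) = 3 * 1.110889 = 3.332667, which rounds to 3.3327.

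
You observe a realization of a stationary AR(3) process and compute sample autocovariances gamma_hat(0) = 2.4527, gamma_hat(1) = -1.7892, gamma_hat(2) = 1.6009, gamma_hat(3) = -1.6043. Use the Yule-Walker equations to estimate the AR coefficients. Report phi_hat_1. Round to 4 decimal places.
\hat\phi_{1} = -0.4750

The Yule-Walker equations for an AR(p) process read, in matrix form,
  Gamma_p phi = r_p,   with   (Gamma_p)_{ij} = gamma(|i - j|),
                       (r_p)_i = gamma(i),   i,j = 1..p.
Substitute the sample gammas (Toeplitz matrix and right-hand side of size 3):
  Gamma_p = [[2.4527, -1.7892, 1.6009], [-1.7892, 2.4527, -1.7892], [1.6009, -1.7892, 2.4527]]
  r_p     = [-1.7892, 1.6009, -1.6043]
Written out (R1..R3):
  (R1) 2.4527 phi_1 - 1.7892 phi_2 + 1.6009 phi_3 = -1.7892
  (R2) -1.7892 phi_1 + 2.4527 phi_2 - 1.7892 phi_3 = 1.6009
  (R3) 1.6009 phi_1 - 1.7892 phi_2 + 2.4527 phi_3 = -1.6043
Gaussian elimination:
  R2 <- R2 - (-1.7892/2.4527) R1 = R2 - (-0.729482) R1:  1.147511 phi_2 - 0.621373 phi_3 = 0.295711
  R3 <- R3 - (1.6009/2.4527) R1 = R3 - (0.652709) R1:  -0.621373 phi_2 + 1.407778 phi_3 = -0.436473
  R3 <- R3 - (-0.621373/1.147511) R2 = R3 - (-0.541496) R2:  1.071307 phi_3 = -0.276346
Back-substitution:
  phi_hat_3 = -0.276346 / 1.071307 = -0.257952
  phi_hat_2 = (0.295711 - (-0.621373)(-0.257952)) / 1.147511 = 0.118018
  phi_hat_1 = (-1.7892 - (-1.7892)(0.118018) - (1.6009)(-0.257952)) / 2.4527 = -0.475022
So phi_hat = [-0.4750, 0.1180, -0.2580].
Therefore phi_hat_1 = -0.4750.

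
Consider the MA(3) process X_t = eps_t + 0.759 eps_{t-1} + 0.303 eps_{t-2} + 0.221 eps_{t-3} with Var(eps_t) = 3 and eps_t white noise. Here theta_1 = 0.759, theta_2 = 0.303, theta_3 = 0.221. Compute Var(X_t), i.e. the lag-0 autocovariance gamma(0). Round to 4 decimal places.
\gamma(0) = 5.1502

For an MA(q) process X_t = eps_t + sum_i theta_i eps_{t-i} with
Var(eps_t) = sigma^2, the variance is
  gamma(0) = sigma^2 * (1 + sum_i theta_i^2).
  sum_i theta_i^2 = (0.759)^2 + (0.303)^2 + (0.221)^2 = 0.576081 + 0.091809 + 0.048841 = 0.716731.
  gamma(0) = 3 * (1 + 0.716731) = 3 * 1.716731 = 5.150193, which rounds to 5.1502.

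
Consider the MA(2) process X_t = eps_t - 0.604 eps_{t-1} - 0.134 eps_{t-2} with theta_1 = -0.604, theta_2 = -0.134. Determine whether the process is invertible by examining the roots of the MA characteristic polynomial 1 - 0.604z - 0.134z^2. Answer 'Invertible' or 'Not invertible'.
\text{Invertible}

The MA(q) characteristic polynomial is P(z) = 1 - 0.604z - 0.134z^2.
Invertibility requires all roots to lie outside the unit circle, i.e. |z| > 1 for every root.
Set 1 + (-0.604) z + (-0.134) z^2 = 0, i.e. a z^2 + b z + c = 0 with a = -0.134, b = -0.604, c = 1.
Discriminant D = b^2 - 4ac = (-0.604)^2 - 4*(-0.134)*1 = 0.364816 - (-0.536) = 0.900816.
D >= 0, so the roots are real: z = (-b +/- sqrt(D)) / (2a) = (0.604 +/- 0.949113) / (-0.268).
  z_1 = (0.604 + 0.949113) / (-0.268) = -5.7952,   |z_1| = 5.7952.
  z_2 = (0.604 - 0.949113) / (-0.268) = 1.2877,   |z_2| = 1.2877.
Moduli of all roots: 5.7952, 1.2877.
All moduli strictly greater than 1? Yes.
Verdict: Invertible.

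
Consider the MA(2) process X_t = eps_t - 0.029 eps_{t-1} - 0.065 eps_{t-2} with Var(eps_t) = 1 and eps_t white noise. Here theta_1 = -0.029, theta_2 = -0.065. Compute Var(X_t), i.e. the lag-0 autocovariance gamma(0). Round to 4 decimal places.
\gamma(0) = 1.0051

For an MA(q) process X_t = eps_t + sum_i theta_i eps_{t-i} with
Var(eps_t) = sigma^2, the variance is
  gamma(0) = sigma^2 * (1 + sum_i theta_i^2).
  sum_i theta_i^2 = (-0.029)^2 + (-0.065)^2 = 0.000841 + 0.004225 = 0.005066.
  gamma(0) = 1 * (1 + 0.005066) = 1 * 1.005066 = 1.005066, which rounds to 1.0051.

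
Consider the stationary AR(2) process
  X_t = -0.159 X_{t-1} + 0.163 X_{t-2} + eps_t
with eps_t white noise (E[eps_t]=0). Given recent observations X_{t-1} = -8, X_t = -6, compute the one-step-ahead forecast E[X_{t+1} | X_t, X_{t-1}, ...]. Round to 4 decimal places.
E[X_{t+1} \mid \mathcal F_t] = -0.3500

For an AR(p) model X_t = c + sum_i phi_i X_{t-i} + eps_t, the
one-step-ahead conditional mean is
  E[X_{t+1} | X_t, ...] = c + sum_i phi_i X_{t+1-i}.
Substitute known values:
  E[X_{t+1} | ...] = (-0.159) * (-6) + (0.163) * (-8)
                   = -0.3500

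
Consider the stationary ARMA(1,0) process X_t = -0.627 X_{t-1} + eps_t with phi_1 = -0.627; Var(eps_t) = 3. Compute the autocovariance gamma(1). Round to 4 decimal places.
\gamma(1) = -3.0995

Multiply the model equation by X_{t-k} and take expectations. With theta_0 = psi_0 = 1 and psi_j the MA(infinity) weights, this gives
  gamma(k) - sum_i phi_i gamma(k-i) = c_k,
  c_k = sigma^2 * sum_{j=k..q} theta_j psi_{j-k}   (c_k = 0 for k > q),
using gamma(-m) = gamma(m).
Pure AR (q = 0): c_0 = sigma^2 = 3, c_k = 0 for k >= 1.
Equations for k = 0 and k = 1 (AR order 1):
  gamma(0) = phi_1 gamma(1) + c_0
  gamma(1) = phi_1 gamma(0) + c_1
Substituting the second into the first: gamma(0) (1 - phi_1^2) = c_0 + phi_1 c_1, so
  gamma(0) = c_0 / (1 - phi_1^2) = 3 / (1 - (-0.627)^2) = 3 / 0.606871 = 4.94339.
  gamma(1) = phi_1 gamma(0) = (-0.627)(4.94339) = -3.099505.
Therefore gamma(1) = -3.0995 (to 4 decimal places).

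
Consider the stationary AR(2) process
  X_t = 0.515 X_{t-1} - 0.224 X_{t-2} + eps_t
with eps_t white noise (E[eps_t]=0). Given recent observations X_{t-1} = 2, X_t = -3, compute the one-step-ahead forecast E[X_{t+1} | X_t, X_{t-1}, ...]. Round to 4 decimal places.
E[X_{t+1} \mid \mathcal F_t] = -1.9930

For an AR(p) model X_t = c + sum_i phi_i X_{t-i} + eps_t, the
one-step-ahead conditional mean is
  E[X_{t+1} | X_t, ...] = c + sum_i phi_i X_{t+1-i}.
Substitute known values:
  E[X_{t+1} | ...] = (0.515) * (-3) + (-0.224) * (2)
                   = -1.9930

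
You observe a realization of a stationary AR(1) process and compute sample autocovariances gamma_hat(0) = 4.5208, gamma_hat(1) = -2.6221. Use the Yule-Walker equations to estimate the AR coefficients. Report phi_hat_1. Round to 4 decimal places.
\hat\phi_{1} = -0.5800

The Yule-Walker equations for an AR(p) process read, in matrix form,
  Gamma_p phi = r_p,   with   (Gamma_p)_{ij} = gamma(|i - j|),
                       (r_p)_i = gamma(i),   i,j = 1..p.
Substitute the sample gammas (Toeplitz matrix and right-hand side of size 1):
  Gamma_p = [[4.5208]]
  r_p     = [-2.6221]
With p = 1 this is the single equation gamma(0) phi_1 = gamma(1):
  phi_hat_1 = gamma(1) / gamma(0) = -2.6221 / 4.5208 = -0.5800.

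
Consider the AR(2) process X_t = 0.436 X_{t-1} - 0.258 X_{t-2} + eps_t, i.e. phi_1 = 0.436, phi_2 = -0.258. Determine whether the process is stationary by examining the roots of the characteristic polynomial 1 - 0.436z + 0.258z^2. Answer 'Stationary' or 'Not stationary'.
\text{Stationary}

The AR(p) characteristic polynomial is P(z) = 1 - 0.436z + 0.258z^2.
Stationarity requires all roots to lie outside the unit circle, i.e. |z| > 1 for every root.
Set 1 + (-0.436) z + (0.258) z^2 = 0, i.e. a z^2 + b z + c = 0 with a = 0.258, b = -0.436, c = 1.
Discriminant D = b^2 - 4ac = (-0.436)^2 - 4*(0.258)*1 = 0.190096 - (1.032) = -0.841904.
D < 0, so the roots are the complex-conjugate pair z = (-b +/- i sqrt(-D)) / (2a) = 0.845 +/- 1.7782i.
For a conjugate pair |z|^2 = z * conj(z) = (product of roots) = c/a = 1/(0.258) = 3.875969, so |z| = sqrt(3.875969) = 1.9687 for both roots.
Moduli of all roots: 1.9687, 1.9687.
All moduli strictly greater than 1? Yes.
Verdict: Stationary.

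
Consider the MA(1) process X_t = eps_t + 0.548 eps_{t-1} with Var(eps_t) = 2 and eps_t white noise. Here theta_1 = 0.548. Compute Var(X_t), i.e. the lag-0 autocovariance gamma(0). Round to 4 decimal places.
\gamma(0) = 2.6006

For an MA(q) process X_t = eps_t + sum_i theta_i eps_{t-i} with
Var(eps_t) = sigma^2, the variance is
  gamma(0) = sigma^2 * (1 + sum_i theta_i^2).
  sum_i theta_i^2 = (0.548)^2 = 0.300304.
  gamma(0) = 2 * (1 + 0.300304) = 2 * 1.300304 = 2.600608, which rounds to 2.6006.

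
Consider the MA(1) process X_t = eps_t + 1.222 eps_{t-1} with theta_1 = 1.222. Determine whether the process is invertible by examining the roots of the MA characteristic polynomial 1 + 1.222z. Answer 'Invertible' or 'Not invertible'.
\text{Not invertible}

The MA(q) characteristic polynomial is P(z) = 1 + 1.222z.
Invertibility requires all roots to lie outside the unit circle, i.e. |z| > 1 for every root.
This is linear in z: 1 + (1.222) z = 0  =>  z = -1/(1.222) = -0.818331,  |z| = 0.818331.
Moduli of all roots: 0.8183.
All moduli strictly greater than 1? No.
Verdict: Not invertible.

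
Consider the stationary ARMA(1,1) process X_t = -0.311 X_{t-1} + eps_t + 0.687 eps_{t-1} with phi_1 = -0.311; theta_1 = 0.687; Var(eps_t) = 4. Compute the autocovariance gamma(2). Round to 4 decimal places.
\gamma(2) = -0.4072

Multiply the model equation by X_{t-k} and take expectations. With theta_0 = psi_0 = 1 and psi_j the MA(infinity) weights, this gives
  gamma(k) - sum_i phi_i gamma(k-i) = c_k,
  c_k = sigma^2 * sum_{j=k..q} theta_j psi_{j-k}   (c_k = 0 for k > q),
using gamma(-m) = gamma(m).
psi-weights needed (psi_j = theta_j + sum_i phi_i psi_{j-i}):
  psi_1 = theta_1 + phi_1 = 0.687 + (-0.311) = 0.376
Right-hand sides:
  c_0 = sigma^2 (1 + theta_1 psi_1) = 4 * (1 + (0.687)(0.376)) = 4 * 1.258312 = 5.033248
  c_1 = sigma^2 theta_1 = 4 * (0.687) = 2.748
  c_2 = 0
Equations for k = 0 and k = 1 (AR order 1):
  gamma(0) = phi_1 gamma(1) + c_0
  gamma(1) = phi_1 gamma(0) + c_1
Substituting the second into the first: gamma(0) (1 - phi_1^2) = c_0 + phi_1 c_1, so
  gamma(0) = (c_0 + phi_1 c_1) / (1 - phi_1^2) = (5.033248 + (-0.311)(2.748)) / (1 - (-0.311)^2) = 4.17862 / 0.903279 = 4.626057.
  gamma(1) = phi_1 gamma(0) + c_1 = (-0.311)(4.626057) + (2.748) = 1.309296.
For k = 2 (> q): gamma(2) = phi_1 gamma(1) = (-0.311)(1.309296) = -0.407191.
Therefore gamma(2) = -0.4072 (to 4 decimal places).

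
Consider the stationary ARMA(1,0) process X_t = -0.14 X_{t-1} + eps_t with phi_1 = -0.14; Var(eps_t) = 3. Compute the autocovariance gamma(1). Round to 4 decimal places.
\gamma(1) = -0.4284

Multiply the model equation by X_{t-k} and take expectations. With theta_0 = psi_0 = 1 and psi_j the MA(infinity) weights, this gives
  gamma(k) - sum_i phi_i gamma(k-i) = c_k,
  c_k = sigma^2 * sum_{j=k..q} theta_j psi_{j-k}   (c_k = 0 for k > q),
using gamma(-m) = gamma(m).
Pure AR (q = 0): c_0 = sigma^2 = 3, c_k = 0 for k >= 1.
Equations for k = 0 and k = 1 (AR order 1):
  gamma(0) = phi_1 gamma(1) + c_0
  gamma(1) = phi_1 gamma(0) + c_1
Substituting the second into the first: gamma(0) (1 - phi_1^2) = c_0 + phi_1 c_1, so
  gamma(0) = c_0 / (1 - phi_1^2) = 3 / (1 - (-0.14)^2) = 3 / 0.9804 = 3.059976.
  gamma(1) = phi_1 gamma(0) = (-0.14)(3.059976) = -0.428397.
Therefore gamma(1) = -0.4284 (to 4 decimal places).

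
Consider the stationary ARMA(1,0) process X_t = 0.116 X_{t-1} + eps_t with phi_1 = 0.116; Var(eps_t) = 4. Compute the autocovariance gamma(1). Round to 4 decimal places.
\gamma(1) = 0.4703

Multiply the model equation by X_{t-k} and take expectations. With theta_0 = psi_0 = 1 and psi_j the MA(infinity) weights, this gives
  gamma(k) - sum_i phi_i gamma(k-i) = c_k,
  c_k = sigma^2 * sum_{j=k..q} theta_j psi_{j-k}   (c_k = 0 for k > q),
using gamma(-m) = gamma(m).
Pure AR (q = 0): c_0 = sigma^2 = 4, c_k = 0 for k >= 1.
Equations for k = 0 and k = 1 (AR order 1):
  gamma(0) = phi_1 gamma(1) + c_0
  gamma(1) = phi_1 gamma(0) + c_1
Substituting the second into the first: gamma(0) (1 - phi_1^2) = c_0 + phi_1 c_1, so
  gamma(0) = c_0 / (1 - phi_1^2) = 4 / (1 - (0.116)^2) = 4 / 0.986544 = 4.054558.
  gamma(1) = phi_1 gamma(0) = (0.116)(4.054558) = 0.470329.
Therefore gamma(1) = 0.4703 (to 4 decimal places).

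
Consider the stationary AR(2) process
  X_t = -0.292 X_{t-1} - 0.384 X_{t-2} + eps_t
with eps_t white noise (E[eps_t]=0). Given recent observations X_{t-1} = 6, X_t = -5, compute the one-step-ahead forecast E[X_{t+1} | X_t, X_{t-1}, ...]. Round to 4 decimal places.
E[X_{t+1} \mid \mathcal F_t] = -0.8440

For an AR(p) model X_t = c + sum_i phi_i X_{t-i} + eps_t, the
one-step-ahead conditional mean is
  E[X_{t+1} | X_t, ...] = c + sum_i phi_i X_{t+1-i}.
Substitute known values:
  E[X_{t+1} | ...] = (-0.292) * (-5) + (-0.384) * (6)
                   = -0.8440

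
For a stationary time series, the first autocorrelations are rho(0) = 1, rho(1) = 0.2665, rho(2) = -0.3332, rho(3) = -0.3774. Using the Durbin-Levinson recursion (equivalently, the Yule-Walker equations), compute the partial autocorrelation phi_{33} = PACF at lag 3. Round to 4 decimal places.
\phi_{33} = -0.1779

The PACF at lag k is phi_{kk}, the last component of the solution
to the Yule-Walker system G_k phi = r_k where
  (G_k)_{ij} = rho(|i - j|), (r_k)_i = rho(i), i,j = 1..k.
Equivalently, Durbin-Levinson gives phi_{kk} iteratively:
  phi_{11} = rho(1)
  phi_{kk} = [rho(k) - sum_{j=1..k-1} phi_{k-1,j} rho(k-j)]
            / [1 - sum_{j=1..k-1} phi_{k-1,j} rho(j)],
  phi_{k,j} = phi_{k-1,j} - phi_{kk} phi_{k-1,k-j},  j = 1..k-1.
Step k = 1:
  phi_11 = rho(1) = 0.2665.
Step k = 2:
  phi_22 = [rho(2) - phi_11 rho(1)] / [1 - phi_11 rho(1)] = [-0.3332 - (0.2665)(0.2665)] / [1 - (0.2665)(0.2665)]
         = -0.40422225 / 0.92897775 = -0.435126.
  Update: phi_21 = phi_11 - phi_22 phi_11 = 0.2665 - (-0.435126)(0.2665) = 0.382461.
Step k = 3:
  phi_33 = [rho(3) - phi_21 rho(2) - phi_22 rho(1)] / [1 - phi_21 rho(1) - phi_22 rho(2)]
    numerator   = -0.3774 - (0.382461)(-0.3332) - (-0.435126)(0.2665) = -0.13400294
    denominator = 1 - (0.382461)(0.2665) - (-0.435126)(-0.3332) = 0.75309019
  phi_33 = -0.13400294 / 0.75309019 = -0.1779.
Therefore phi_{33} = -0.1779.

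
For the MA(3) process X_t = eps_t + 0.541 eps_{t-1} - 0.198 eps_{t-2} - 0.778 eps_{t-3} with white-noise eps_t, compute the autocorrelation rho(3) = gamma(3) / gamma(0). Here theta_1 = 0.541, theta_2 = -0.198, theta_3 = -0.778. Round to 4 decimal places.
\rho(3) = -0.4016

For an MA(q) process with theta_0 = 1, the autocovariance is
  gamma(k) = sigma^2 * sum_{i=0..q-k} theta_i * theta_{i+k},
and rho(k) = gamma(k) / gamma(0). Sigma^2 cancels.
  numerator   = (1)*(-0.778) = -0.778.
  denominator = (1)^2 + (0.541)^2 + (-0.198)^2 + (-0.778)^2 = 1.937169.
  rho(3) = -0.778 / 1.937169 = -0.4016.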